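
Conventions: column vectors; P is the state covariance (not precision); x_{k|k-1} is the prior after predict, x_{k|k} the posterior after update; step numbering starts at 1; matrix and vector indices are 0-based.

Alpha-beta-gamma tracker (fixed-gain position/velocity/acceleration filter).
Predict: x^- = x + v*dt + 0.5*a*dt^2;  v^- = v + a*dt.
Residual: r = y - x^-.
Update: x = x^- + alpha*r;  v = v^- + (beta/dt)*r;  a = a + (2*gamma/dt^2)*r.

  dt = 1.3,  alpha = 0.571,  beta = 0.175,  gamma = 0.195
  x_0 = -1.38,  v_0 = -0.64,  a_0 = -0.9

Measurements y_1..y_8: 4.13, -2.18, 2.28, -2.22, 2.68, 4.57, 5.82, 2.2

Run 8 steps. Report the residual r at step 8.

step 1: x_pred=-2.9725  r=7.1025  x^+=1.0830  v^+=-0.8539  a^+=0.7390
step 2: x_pred=0.5975  r=-2.7775  x^+=-0.9885  v^+=-0.2670  a^+=0.0981
step 3: x_pred=-1.2527  r=3.5327  x^+=0.7645  v^+=0.3360  a^+=0.9133
step 4: x_pred=1.9731  r=-4.1931  x^+=-0.4212  v^+=0.9589  a^+=-0.0543
step 5: x_pred=0.7795  r=1.9005  x^+=1.8647  v^+=1.1442  a^+=0.3843
step 6: x_pred=3.6768  r=0.8932  x^+=4.1868  v^+=1.7639  a^+=0.5904
step 7: x_pred=6.9788  r=-1.1588  x^+=6.3171  v^+=2.3754  a^+=0.3230
step 8: x_pred=9.6781  r=-7.4781  x^+=5.4081  v^+=1.7886  a^+=-1.4028

resid = -7.4781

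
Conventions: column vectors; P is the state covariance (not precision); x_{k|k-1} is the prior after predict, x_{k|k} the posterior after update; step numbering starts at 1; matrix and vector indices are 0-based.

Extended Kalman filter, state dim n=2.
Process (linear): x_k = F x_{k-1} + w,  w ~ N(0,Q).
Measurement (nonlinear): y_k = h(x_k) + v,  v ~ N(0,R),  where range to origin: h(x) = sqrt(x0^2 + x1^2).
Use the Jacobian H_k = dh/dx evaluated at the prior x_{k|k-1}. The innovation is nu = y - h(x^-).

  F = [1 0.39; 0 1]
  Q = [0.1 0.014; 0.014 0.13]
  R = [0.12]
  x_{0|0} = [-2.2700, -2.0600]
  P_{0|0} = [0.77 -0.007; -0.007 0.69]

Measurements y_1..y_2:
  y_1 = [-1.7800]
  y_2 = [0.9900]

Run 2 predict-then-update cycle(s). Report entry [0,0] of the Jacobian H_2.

step 1: x^-=[-3.0734, -2.0600]  P^-=[0.9695 0.2761; 0.2761 0.8200]  H_jac=[-0.8307 -0.5568]  S=[1.2985]  K=[-0.7386; -0.5282]  nu=[-5.4799]  x^+=[0.9738, 0.8345]  P^+=[0.2612 -0.2305; -0.2305 0.4577]
step 2: x^-=[1.2993, 0.8345]  P^-=[0.2510 -0.0380; -0.0380 0.5877]  H_jac=[0.8414 0.5404]  S=[0.4348]  K=[0.4385; 0.6570]  nu=[-0.5542]  x^+=[1.0563, 0.4704]  P^+=[0.1674 -0.1632; -0.1632 0.4000]

H_jac[0,0] = 0.8414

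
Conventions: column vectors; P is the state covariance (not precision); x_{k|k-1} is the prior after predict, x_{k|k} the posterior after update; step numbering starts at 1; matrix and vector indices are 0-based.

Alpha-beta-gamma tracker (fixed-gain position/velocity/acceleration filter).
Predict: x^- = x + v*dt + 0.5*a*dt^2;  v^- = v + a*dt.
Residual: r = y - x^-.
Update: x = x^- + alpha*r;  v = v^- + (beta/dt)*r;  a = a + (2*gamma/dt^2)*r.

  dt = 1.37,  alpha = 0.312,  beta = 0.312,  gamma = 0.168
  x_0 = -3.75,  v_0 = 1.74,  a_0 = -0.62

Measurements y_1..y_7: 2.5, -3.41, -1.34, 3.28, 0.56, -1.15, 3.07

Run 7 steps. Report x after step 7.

x_post = -0.4568

step 1: x_pred=-1.9480  r=4.4480  x^+=-0.5603  v^+=1.9036  a^+=0.1763
step 2: x_pred=2.2131  r=-5.6231  x^+=0.4587  v^+=0.8645  a^+=-0.8304
step 3: x_pred=0.8638  r=-2.2038  x^+=0.1762  v^+=-0.7750  a^+=-1.2249
step 4: x_pred=-2.0350  r=5.3150  x^+=-0.3767  v^+=-1.2426  a^+=-0.2734
step 5: x_pred=-2.3357  r=2.8957  x^+=-1.4322  v^+=-0.9577  a^+=0.2450
step 6: x_pred=-2.5144  r=1.3644  x^+=-2.0887  v^+=-0.3114  a^+=0.4892
step 7: x_pred=-2.0562  r=5.1262  x^+=-0.4568  v^+=1.5263  a^+=1.4069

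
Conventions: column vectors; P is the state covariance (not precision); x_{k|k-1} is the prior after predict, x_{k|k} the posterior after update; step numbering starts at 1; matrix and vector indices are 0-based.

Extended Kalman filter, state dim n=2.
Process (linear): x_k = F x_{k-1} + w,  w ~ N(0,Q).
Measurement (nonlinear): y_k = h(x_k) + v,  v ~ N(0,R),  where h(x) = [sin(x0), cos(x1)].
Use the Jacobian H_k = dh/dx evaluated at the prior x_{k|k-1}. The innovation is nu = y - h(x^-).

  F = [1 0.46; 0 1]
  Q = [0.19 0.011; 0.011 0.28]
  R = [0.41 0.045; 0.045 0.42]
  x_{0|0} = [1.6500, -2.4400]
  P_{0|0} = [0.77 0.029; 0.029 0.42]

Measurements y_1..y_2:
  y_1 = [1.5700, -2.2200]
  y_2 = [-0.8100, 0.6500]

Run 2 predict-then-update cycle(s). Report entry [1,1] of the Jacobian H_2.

step 1: x^-=[0.5276, -2.4400]  P^-=[1.0756 0.2332; 0.2332 0.7000]  H_jac=[0.8640 0.0000; 0.0000 0.6454]  S=[1.2129 0.1750; 0.1750 0.7116]  K=[0.7627 0.0239; 0.0772 0.6159]  nu=[1.0665, -1.4562]  x^+=[1.3063, -3.2545]  P^+=[0.3632 0.0687; 0.0687 0.4062]
step 2: x^-=[-0.1908, -3.2545]  P^-=[0.7023 0.2666; 0.2666 0.6862]  H_jac=[0.9819 0.0000; 0.0000 -0.1127]  S=[1.0871 0.0155; 0.0155 0.4287]  K=[0.6357 -0.0931; 0.2435 -0.1891]  nu=[-0.6203, 1.6436]  x^+=[-0.7381, -3.7164]  P^+=[0.2612 0.0930; 0.0930 0.6078]

H_jac[1,1] = -0.1127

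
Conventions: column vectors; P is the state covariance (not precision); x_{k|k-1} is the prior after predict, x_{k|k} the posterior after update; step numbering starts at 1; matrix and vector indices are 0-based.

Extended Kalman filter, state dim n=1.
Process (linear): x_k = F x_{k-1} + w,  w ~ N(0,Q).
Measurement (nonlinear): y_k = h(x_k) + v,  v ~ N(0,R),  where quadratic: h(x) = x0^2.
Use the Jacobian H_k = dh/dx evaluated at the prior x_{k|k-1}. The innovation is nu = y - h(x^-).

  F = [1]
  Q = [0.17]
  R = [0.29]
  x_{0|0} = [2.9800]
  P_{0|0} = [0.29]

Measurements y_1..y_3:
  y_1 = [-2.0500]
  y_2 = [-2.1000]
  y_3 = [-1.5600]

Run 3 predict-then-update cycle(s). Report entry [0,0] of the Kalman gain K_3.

step 1: x^-=[2.9800]  P^-=[0.4600]  H_jac=[5.9600]  S=[16.6299]  K=[0.1649]  nu=[-10.9304]  x^+=[1.1780]  P^+=[0.0080]
step 2: x^-=[1.1780]  P^-=[0.1780]  H_jac=[2.3560]  S=[1.2782]  K=[0.3281]  nu=[-3.4877]  x^+=[0.0336]  P^+=[0.0404]
step 3: x^-=[0.0336]  P^-=[0.2104]  H_jac=[0.0671]  S=[0.2909]  K=[0.0485]  nu=[-1.5611]  x^+=[-0.0422]  P^+=[0.2097]

K[0,0] = 0.0485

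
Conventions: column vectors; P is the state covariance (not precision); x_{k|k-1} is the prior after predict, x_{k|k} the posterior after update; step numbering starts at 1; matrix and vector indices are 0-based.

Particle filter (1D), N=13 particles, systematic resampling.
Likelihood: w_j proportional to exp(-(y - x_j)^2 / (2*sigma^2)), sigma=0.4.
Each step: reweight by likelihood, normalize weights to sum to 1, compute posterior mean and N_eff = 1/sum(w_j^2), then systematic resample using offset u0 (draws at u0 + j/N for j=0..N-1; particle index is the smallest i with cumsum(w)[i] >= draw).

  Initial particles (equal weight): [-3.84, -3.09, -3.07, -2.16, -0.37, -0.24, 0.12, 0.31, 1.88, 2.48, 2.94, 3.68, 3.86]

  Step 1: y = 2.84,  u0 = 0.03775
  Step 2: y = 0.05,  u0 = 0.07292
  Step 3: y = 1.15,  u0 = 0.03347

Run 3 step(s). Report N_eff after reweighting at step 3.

step 1: w=[0.0000, 0.0000, 0.0000, 0.0000, 0.0000, 0.0000, 0.0000, 0.0000, 0.0305, 0.3622, 0.5264, 0.0599, 0.0210]  mean=2.8047  Neff=2.4199  idx=[9, 9, 9, 9, 9, 10, 10, 10, 10, 10, 10, 10, 11]
step 2: w=[0.1999, 0.1999, 0.1999, 0.1999, 0.1999, 0.0001, 0.0001, 0.0001, 0.0001, 0.0001, 0.0001, 0.0001, 0.0000]  mean=2.4803  Neff=5.0067  idx=[0, 0, 1, 1, 1, 2, 2, 3, 3, 3, 4, 4, 4]
step 3: w=[0.0769, 0.0769, 0.0769, 0.0769, 0.0769, 0.0769, 0.0769, 0.0769, 0.0769, 0.0769, 0.0769, 0.0769, 0.0769]  mean=2.4800  Neff=13.0000  idx=[0, 1, 2, 3, 4, 5, 6, 7, 8, 9, 10, 11, 12]

N_eff = 13.0000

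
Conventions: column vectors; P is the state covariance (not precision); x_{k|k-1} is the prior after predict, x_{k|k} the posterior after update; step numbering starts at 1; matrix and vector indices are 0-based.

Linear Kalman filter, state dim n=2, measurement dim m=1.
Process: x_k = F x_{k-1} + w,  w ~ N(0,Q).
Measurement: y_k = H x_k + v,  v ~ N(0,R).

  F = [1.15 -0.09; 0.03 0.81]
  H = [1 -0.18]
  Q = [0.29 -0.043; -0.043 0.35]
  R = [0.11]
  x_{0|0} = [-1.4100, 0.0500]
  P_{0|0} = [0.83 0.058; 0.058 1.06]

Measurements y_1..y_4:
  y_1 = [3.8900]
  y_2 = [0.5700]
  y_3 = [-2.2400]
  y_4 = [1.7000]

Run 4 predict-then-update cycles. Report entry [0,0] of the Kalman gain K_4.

step 1: x^-=[-1.6260, -0.0018]  P^-=[1.3843 -0.0378; -0.0378 1.0490]  S=[1.5418]  K=[0.9022; -0.1470]  nu=[5.5157]  x^+=[3.3503, -0.8124]  P^+=[0.1292 0.1667; 0.1667 1.0157]
step 2: x^-=[3.9259, -0.5575]  P^-=[0.4347 0.0422; 0.0422 1.0246]  S=[0.5627]  K=[0.7590; -0.2528]  nu=[-3.4563]  x^+=[1.3026, 0.3161]  P^+=[0.1105 0.1502; 0.1502 0.9887]
step 3: x^-=[1.4696, 0.2951]  P^-=[0.4131 0.0282; 0.0282 1.0061]  S=[0.5455]  K=[0.7479; -0.2803]  nu=[-3.6564]  x^+=[-1.2651, 1.3199]  P^+=[0.1079 0.1426; 0.1426 0.9632]
step 4: x^-=[-1.5737, 1.0311]  P^-=[0.4110 0.0229; 0.0229 0.9890]  S=[0.5448]  K=[0.7469; -0.2847]  nu=[3.4593]  x^+=[1.0099, 0.0463]  P^+=[0.1071 0.1388; 0.1388 0.9448]

K[0,0] = 0.7469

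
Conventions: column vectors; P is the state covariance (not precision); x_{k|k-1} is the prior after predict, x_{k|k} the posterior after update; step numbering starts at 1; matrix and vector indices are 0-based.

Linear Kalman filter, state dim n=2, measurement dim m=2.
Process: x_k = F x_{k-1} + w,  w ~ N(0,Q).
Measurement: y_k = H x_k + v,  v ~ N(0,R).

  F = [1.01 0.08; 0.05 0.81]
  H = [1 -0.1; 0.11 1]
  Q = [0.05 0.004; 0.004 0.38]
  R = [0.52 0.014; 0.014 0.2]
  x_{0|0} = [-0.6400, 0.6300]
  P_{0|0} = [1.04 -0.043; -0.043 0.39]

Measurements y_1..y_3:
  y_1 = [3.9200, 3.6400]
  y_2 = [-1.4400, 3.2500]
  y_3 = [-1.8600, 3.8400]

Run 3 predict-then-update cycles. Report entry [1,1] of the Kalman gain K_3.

step 1: x^-=[-0.5960, 0.4783]  P^-=[1.1065 0.0464; 0.0464 0.6350]  S=[1.6235 0.1181; 0.1181 0.8586]  K=[0.6711 0.1035; -0.0654 0.7545]  nu=[4.5638, 3.2273]  x^+=[2.8009, 2.6148]  P^+=[0.3496 -0.0084; -0.0084 0.1509]
step 2: x^-=[3.0381, 2.2580]  P^-=[0.4062 0.0246; 0.0246 0.4792]  S=[0.9261 0.0351; 0.0351 0.6895]  K=[0.4330 0.0784; -0.0518 0.7015]  nu=[-4.2523, 0.6578]  x^+=[1.2483, 2.9397]  P^+=[0.2260 -0.0031; -0.0031 0.1399]
step 3: x^-=[1.4960, 2.4435]  P^-=[0.2809 0.0219; 0.0219 0.4721]  S=[0.8012 0.0194; 0.0194 0.6803]  K=[0.3462 0.0678; -0.0485 0.6989]  nu=[-3.1116, 1.2319]  x^+=[0.5022, 3.4553]  P^+=[0.1808 -0.0015; -0.0015 0.1393]

K[1,1] = 0.6989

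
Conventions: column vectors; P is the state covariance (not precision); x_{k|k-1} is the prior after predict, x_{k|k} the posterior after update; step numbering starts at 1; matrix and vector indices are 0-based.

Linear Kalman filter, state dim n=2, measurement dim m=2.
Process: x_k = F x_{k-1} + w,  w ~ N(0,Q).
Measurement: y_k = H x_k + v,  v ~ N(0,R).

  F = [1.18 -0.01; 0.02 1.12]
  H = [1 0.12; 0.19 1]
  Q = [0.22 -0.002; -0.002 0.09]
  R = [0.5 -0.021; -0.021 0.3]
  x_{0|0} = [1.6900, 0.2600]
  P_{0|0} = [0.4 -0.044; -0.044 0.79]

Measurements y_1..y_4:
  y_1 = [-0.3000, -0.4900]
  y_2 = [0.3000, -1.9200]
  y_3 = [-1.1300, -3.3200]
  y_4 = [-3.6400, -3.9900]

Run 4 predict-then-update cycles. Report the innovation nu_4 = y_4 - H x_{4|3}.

step 1: x^-=[1.9916, 0.3250]  P^-=[0.7781 -0.0595; -0.0595 1.0792]  S=[1.2793 0.1954; 0.1954 1.3846]  K=[0.6059 -0.0218; -0.0645 0.7803]  nu=[-2.3306, -1.1934]  x^+=[0.6054, -0.4559]  P^+=[0.3129 -0.0787; -0.0787 0.2504]
step 2: x^-=[0.7189, -0.4985]  P^-=[0.6575 -0.1014; -0.1014 0.4007]  S=[1.1389 0.0483; 0.0483 0.6859]  K=[0.5669 -0.0056; -0.0706 0.5611]  nu=[-0.3591, -1.5581]  x^+=[0.5241, -1.3473]  P^+=[0.2918 -0.0690; -0.0690 0.1829]
step 3: x^-=[0.6319, -1.4985]  P^-=[0.6280 -0.0884; -0.0884 0.3165]  S=[1.1113 0.0459; 0.0459 0.6056]  K=[0.5552 0.0090; -0.0660 0.4999]  nu=[-1.5821, -1.9415]  x^+=[-0.2639, -2.3647]  P^+=[0.2850 -0.0631; -0.0631 0.1633]
step 4: x^-=[-0.2877, -2.6537]  P^-=[0.6183 -0.0805; -0.0805 0.2922]  S=[1.1032 0.0492; 0.0492 0.5839]  K=[0.5510 0.0169; -0.0626 0.4795]  nu=[-3.0338, -1.2816]  x^+=[-1.9809, -3.0784]  P^+=[0.2823 -0.0601; -0.0601 0.1566]

innov = [-3.0338, -1.2816]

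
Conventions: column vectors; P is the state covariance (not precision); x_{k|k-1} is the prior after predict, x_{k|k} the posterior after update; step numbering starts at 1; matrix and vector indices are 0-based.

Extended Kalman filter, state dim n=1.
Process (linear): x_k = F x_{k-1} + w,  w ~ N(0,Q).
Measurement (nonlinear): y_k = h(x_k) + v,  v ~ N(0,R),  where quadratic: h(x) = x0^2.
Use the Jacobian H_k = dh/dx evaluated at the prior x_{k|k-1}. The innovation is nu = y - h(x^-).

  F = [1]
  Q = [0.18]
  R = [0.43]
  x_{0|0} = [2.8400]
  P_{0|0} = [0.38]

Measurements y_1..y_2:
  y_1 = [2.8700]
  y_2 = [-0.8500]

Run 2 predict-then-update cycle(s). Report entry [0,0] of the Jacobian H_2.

H_jac[0,0] = 3.8931

step 1: x^-=[2.8400]  P^-=[0.5600]  H_jac=[5.6800]  S=[18.4969]  K=[0.1720]  nu=[-5.1956]  x^+=[1.9465]  P^+=[0.0130]
step 2: x^-=[1.9465]  P^-=[0.1930]  H_jac=[3.8931]  S=[3.3554]  K=[0.2239]  nu=[-4.6390]  x^+=[0.9076]  P^+=[0.0247]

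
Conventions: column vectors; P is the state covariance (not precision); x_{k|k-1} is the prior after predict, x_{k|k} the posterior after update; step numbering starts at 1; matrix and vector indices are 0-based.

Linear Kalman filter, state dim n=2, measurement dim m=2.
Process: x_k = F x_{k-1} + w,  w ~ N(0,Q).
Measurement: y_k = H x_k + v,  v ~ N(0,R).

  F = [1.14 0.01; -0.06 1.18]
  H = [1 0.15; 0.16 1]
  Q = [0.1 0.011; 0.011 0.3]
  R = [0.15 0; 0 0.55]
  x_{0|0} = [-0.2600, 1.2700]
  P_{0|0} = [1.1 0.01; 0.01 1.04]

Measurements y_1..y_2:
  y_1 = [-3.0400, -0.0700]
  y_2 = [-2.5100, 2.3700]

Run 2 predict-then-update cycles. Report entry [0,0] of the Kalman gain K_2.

step 1: x^-=[-0.2837, 1.5142]  P^-=[1.5299 -0.0385; -0.0385 1.7506]  S=[1.7077 0.4679; 0.4679 2.3275]  K=[0.9188 -0.0961; -0.0785 0.7653]  nu=[-2.9834, -1.5388]  x^+=[-2.8770, 0.5707]  P^+=[0.1493 -0.0768; -0.0768 0.4332]
step 2: x^-=[-3.2741, 0.8461]  P^-=[0.2924 -0.0973; -0.0973 0.9146]  S=[0.4338 0.0843; 0.0843 1.4409]  K=[0.6547 -0.0734; -0.0297 0.6256]  nu=[0.6372, 2.0478]  x^+=[-3.0072, 2.1084]  P^+=[0.1068 -0.0574; -0.0574 0.3533]

K[0,0] = 0.6547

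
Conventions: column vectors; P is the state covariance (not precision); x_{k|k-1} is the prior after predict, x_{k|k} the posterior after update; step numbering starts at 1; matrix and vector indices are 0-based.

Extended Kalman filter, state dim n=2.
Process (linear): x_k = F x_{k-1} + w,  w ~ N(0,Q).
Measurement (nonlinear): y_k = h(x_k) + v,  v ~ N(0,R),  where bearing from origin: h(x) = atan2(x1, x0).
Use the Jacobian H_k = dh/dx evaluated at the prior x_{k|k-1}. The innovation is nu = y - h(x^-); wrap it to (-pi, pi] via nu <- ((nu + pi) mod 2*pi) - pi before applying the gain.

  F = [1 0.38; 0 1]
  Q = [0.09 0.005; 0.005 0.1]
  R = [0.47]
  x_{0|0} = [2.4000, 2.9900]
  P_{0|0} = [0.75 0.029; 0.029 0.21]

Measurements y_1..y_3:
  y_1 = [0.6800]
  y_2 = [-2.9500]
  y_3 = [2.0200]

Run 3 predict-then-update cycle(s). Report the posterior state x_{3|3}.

x_post = [5.3189, 3.3203]

step 1: x^-=[3.5362, 2.9900]  P^-=[0.8924 0.1138; 0.1138 0.3100]  H_jac=[-0.1394 0.1649]  S=[0.4905]  K=[-0.2154; 0.0719]  nu=[-0.0219]  x^+=[3.5409, 2.9884]  P^+=[0.8696 0.1214; 0.1214 0.3075]
step 2: x^-=[4.6765, 2.9884]  P^-=[1.0963 0.2432; 0.2432 0.4075]  H_jac=[-0.0970 0.1518]  S=[0.4825]  K=[-0.1439; 0.0793]  nu=[2.7646]  x^+=[4.2787, 3.2077]  P^+=[1.0863 0.2487; 0.2487 0.4044]
step 3: x^-=[5.4976, 3.2077]  P^-=[1.4237 0.4074; 0.4074 0.5044]  H_jac=[-0.0792 0.1357]  S=[0.4795]  K=[-0.1198; 0.0755]  nu=[1.4918]  x^+=[5.3189, 3.3203]  P^+=[1.4168 0.4118; 0.4118 0.5017]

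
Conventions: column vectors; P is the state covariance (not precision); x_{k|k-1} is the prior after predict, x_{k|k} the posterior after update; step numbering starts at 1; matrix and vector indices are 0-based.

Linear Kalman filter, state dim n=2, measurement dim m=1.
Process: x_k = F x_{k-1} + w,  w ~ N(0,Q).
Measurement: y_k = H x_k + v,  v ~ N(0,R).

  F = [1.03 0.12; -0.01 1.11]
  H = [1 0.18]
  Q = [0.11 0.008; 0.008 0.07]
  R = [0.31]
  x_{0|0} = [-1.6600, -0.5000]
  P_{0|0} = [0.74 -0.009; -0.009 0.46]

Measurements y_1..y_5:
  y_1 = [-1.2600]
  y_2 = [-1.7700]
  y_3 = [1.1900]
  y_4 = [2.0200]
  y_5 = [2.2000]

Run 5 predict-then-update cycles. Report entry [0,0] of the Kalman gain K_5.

step 1: x^-=[-1.7698, -0.5384]  P^-=[0.8995 0.0514; 0.0514 0.6370]  S=[1.2486]  K=[0.7278; 0.1330]  nu=[0.6067]  x^+=[-1.3282, -0.4577]  P^+=[0.2381 -0.0695; -0.0695 0.6150]
step 2: x^-=[-1.4230, -0.4948]  P^-=[0.3543 0.0081; 0.0081 0.8293]  S=[0.6941]  K=[0.5126; 0.2268]  nu=[-0.2579]  x^+=[-1.5552, -0.5533]  P^+=[0.1720 -0.0726; -0.0726 0.7936]
step 3: x^-=[-1.6683, -0.5986]  P^-=[0.2859 0.0291; 0.0291 1.0494]  S=[0.6404]  K=[0.4546; 0.3404]  nu=[2.9660]  x^+=[-0.3198, 0.4109]  P^+=[0.1535 -0.0700; -0.0700 0.9752]
step 4: x^-=[-0.2801, 0.4593]  P^-=[0.2696 0.0563; 0.0563 1.2731]  S=[0.6412]  K=[0.4364; 0.4453]  nu=[2.2174]  x^+=[0.6875, 1.4467]  P^+=[0.1476 -0.0682; -0.0682 1.1460]
step 5: x^-=[0.8817, 1.5990]  P^-=[0.2662 0.0812; 0.0812 1.4835]  S=[0.6535]  K=[0.4297; 0.5329]  nu=[1.0305]  x^+=[1.3245, 2.1481]  P^+=[0.1455 -0.0684; -0.0684 1.2979]

K[0,0] = 0.4297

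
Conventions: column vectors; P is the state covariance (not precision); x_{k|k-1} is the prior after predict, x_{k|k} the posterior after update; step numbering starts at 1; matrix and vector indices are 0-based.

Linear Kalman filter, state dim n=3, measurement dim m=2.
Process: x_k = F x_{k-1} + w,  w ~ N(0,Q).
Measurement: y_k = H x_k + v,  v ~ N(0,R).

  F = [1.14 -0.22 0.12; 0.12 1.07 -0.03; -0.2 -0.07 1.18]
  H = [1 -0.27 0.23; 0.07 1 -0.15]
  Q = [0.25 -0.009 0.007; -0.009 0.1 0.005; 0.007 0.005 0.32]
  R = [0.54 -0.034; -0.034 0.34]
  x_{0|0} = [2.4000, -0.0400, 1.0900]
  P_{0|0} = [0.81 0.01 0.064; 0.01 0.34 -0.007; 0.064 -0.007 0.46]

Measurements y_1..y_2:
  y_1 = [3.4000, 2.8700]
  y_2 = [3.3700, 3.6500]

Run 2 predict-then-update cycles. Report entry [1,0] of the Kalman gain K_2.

step 1: x^-=[2.8756, 0.2125, 0.8090]  P^-=[1.3386 0.0298 -0.0212; 0.0298 0.5039 -0.0578; -0.0212 -0.0578 0.9658]  S=[1.9477 -0.0932; -0.0932 0.8942]  K=[0.6908 0.2137; -0.0340 0.5720; 0.1007 -0.2178]  nu=[0.3957, 2.5776]  x^+=[3.6999, 1.6735, 0.2874]  P^+=[0.3957 0.0024 -0.1272; 0.0024 0.2054 0.0663; -0.1272 0.0663 0.8995]
step 2: x^-=[3.8842, 2.2260, -0.5180]  P^-=[0.7476 0.0079 -0.1386; 0.0079 0.3390 0.0129; -0.1386 0.0129 1.6384]  S=[1.3294 -0.1000; -0.1000 0.7197]  K=[0.5510 0.1891; -0.0257 0.4655; 0.1529 -0.3159]  nu=[0.2060, 1.0744]  x^+=[4.2008, 2.7209, -0.8259]  P^+=[0.3391 -0.0115 -0.2221; -0.0115 0.1797 0.1318; -0.2221 0.1318 1.5259]

K[1,0] = -0.0257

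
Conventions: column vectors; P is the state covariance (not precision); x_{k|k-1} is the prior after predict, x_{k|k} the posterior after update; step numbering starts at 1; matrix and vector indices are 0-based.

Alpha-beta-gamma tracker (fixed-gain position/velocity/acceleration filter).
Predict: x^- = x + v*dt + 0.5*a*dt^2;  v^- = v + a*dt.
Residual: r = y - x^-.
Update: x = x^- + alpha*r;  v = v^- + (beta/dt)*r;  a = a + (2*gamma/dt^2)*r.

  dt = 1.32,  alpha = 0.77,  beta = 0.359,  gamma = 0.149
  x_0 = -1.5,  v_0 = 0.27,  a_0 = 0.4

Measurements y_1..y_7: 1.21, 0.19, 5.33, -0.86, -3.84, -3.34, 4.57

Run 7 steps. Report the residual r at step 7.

resid = 14.5021

step 1: x_pred=-0.7951  r=2.0051  x^+=0.7488  v^+=1.3433  a^+=0.7429
step 2: x_pred=3.1693  r=-2.9793  x^+=0.8752  v^+=1.5137  a^+=0.2334
step 3: x_pred=3.0767  r=2.2533  x^+=4.8117  v^+=2.4346  a^+=0.6188
step 4: x_pred=8.5645  r=-9.4245  x^+=1.3076  v^+=0.6882  a^+=-0.9931
step 5: x_pred=1.3509  r=-5.1909  x^+=-2.6461  v^+=-2.0344  a^+=-1.8809
step 6: x_pred=-6.9702  r=3.6302  x^+=-4.1749  v^+=-3.5299  a^+=-1.2600
step 7: x_pred=-9.9321  r=14.5021  x^+=1.2345  v^+=-1.2490  a^+=1.2203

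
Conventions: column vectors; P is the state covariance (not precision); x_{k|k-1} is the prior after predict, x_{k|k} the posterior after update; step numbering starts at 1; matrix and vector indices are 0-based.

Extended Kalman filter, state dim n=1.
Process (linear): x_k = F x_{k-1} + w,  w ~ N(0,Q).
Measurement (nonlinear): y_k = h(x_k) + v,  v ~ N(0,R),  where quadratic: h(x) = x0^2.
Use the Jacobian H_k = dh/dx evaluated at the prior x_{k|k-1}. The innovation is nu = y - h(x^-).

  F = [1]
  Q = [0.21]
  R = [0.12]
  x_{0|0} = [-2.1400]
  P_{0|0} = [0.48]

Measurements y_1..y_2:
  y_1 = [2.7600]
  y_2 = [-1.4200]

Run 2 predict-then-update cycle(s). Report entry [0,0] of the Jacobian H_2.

H_jac[0,0] = -3.4377

step 1: x^-=[-2.1400]  P^-=[0.6900]  H_jac=[-4.2800]  S=[12.7597]  K=[-0.2314]  nu=[-1.8196]  x^+=[-1.7189]  P^+=[0.0065]
step 2: x^-=[-1.7189]  P^-=[0.2165]  H_jac=[-3.4377]  S=[2.6784]  K=[-0.2779]  nu=[-4.3745]  x^+=[-0.5034]  P^+=[0.0097]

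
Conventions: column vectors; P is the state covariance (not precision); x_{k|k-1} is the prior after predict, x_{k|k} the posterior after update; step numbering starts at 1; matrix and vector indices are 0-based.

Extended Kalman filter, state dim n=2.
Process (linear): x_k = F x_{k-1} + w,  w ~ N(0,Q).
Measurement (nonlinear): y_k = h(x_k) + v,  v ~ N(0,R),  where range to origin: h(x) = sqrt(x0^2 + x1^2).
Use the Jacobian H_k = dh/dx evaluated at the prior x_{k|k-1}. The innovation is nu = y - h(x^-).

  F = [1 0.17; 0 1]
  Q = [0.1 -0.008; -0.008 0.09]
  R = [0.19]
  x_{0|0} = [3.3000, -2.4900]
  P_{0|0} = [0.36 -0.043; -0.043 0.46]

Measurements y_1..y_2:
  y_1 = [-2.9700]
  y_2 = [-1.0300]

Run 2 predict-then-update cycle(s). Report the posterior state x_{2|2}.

x_post = [-0.6989, -0.4969]

step 1: x^-=[2.8767, -2.4900]  P^-=[0.4587 0.0272; 0.0272 0.5500]  H_jac=[0.7561 -0.6545]  S=[0.6609]  K=[0.4978; -0.5135]  nu=[-6.7747]  x^+=[-0.4959, 0.9891]  P^+=[0.2949 0.1962; 0.1962 0.3757]
step 2: x^-=[-0.3278, 0.9891]  P^-=[0.4724 0.2520; 0.2520 0.4657]  H_jac=[-0.3146 0.9492]  S=[0.5059]  K=[0.1791; 0.7172]  nu=[-2.0720]  x^+=[-0.6989, -0.4969]  P^+=[0.4562 0.1870; 0.1870 0.2055]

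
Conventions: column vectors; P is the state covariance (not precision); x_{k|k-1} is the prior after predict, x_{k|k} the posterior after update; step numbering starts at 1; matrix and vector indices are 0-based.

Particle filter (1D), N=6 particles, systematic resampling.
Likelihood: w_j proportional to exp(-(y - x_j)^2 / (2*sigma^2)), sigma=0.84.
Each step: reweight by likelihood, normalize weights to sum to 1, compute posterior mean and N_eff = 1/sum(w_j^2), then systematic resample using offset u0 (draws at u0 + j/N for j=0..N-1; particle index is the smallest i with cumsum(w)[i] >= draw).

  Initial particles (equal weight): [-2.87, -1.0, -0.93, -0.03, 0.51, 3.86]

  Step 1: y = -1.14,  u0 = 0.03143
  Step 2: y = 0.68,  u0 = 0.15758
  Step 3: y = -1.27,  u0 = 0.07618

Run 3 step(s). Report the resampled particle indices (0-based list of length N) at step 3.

step 1: w=[0.0455, 0.3738, 0.3674, 0.1583, 0.0551, 0.0000]  mean=-0.8226  Neff=3.2803  idx=[0, 1, 1, 2, 2, 3]
step 2: w=[0.0001, 0.1050, 0.1050, 0.1236, 0.1236, 0.5427]  mean=-0.4564  Neff=2.8806  idx=[2, 3, 5, 5, 5, 5]
step 3: w=[0.2952, 0.2864, 0.1046, 0.1046, 0.1046, 0.1046]  mean=-0.5742  Neff=4.6955  idx=[0, 0, 1, 1, 3, 5]

resampled_idx = [0, 0, 1, 1, 3, 5]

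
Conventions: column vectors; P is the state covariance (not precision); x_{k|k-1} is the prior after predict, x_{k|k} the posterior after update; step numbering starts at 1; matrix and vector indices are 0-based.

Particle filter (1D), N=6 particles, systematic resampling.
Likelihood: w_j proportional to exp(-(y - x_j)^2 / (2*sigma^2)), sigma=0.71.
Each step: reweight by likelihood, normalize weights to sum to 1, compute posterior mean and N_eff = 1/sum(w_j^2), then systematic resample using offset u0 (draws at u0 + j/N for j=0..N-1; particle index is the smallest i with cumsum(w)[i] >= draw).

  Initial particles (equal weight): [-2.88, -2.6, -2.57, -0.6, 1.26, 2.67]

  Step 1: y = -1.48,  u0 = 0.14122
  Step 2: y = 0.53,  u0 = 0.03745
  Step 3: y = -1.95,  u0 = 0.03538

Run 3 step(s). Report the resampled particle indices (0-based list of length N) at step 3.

resampled_idx = [0, 1, 2, 3, 4, 5]

step 1: w=[0.1189, 0.2394, 0.2557, 0.3854, 0.0005, 0.0000]  mean=-1.8529  Neff=3.5035  idx=[1, 1, 2, 3, 3, 3]
step 2: w=[0.0001, 0.0001, 0.0001, 0.3333, 0.3333, 0.3333]  mean=-0.6005  Neff=3.0014  idx=[3, 3, 4, 4, 5, 5]
step 3: w=[0.1667, 0.1667, 0.1667, 0.1667, 0.1667, 0.1667]  mean=-0.6000  Neff=6.0000  idx=[0, 1, 2, 3, 4, 5]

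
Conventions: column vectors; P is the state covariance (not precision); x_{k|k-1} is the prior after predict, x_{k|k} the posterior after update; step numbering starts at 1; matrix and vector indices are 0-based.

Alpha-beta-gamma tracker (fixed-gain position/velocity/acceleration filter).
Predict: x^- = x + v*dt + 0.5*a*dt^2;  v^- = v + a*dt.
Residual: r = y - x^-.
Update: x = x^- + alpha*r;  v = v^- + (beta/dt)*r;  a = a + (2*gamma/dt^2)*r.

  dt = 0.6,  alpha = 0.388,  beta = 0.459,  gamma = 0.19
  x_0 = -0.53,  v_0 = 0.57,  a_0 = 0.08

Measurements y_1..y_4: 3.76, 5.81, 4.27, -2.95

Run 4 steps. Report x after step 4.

x_post = 5.9512

step 1: x_pred=-0.1736  r=3.9336  x^+=1.3526  v^+=3.6272  a^+=4.2321
step 2: x_pred=4.2907  r=1.5193  x^+=4.8802  v^+=7.3287  a^+=5.8358
step 3: x_pred=10.3279  r=-6.0579  x^+=7.9774  v^+=6.1959  a^+=-0.5586
step 4: x_pred=11.5944  r=-14.5444  x^+=5.9512  v^+=-5.2658  a^+=-15.9111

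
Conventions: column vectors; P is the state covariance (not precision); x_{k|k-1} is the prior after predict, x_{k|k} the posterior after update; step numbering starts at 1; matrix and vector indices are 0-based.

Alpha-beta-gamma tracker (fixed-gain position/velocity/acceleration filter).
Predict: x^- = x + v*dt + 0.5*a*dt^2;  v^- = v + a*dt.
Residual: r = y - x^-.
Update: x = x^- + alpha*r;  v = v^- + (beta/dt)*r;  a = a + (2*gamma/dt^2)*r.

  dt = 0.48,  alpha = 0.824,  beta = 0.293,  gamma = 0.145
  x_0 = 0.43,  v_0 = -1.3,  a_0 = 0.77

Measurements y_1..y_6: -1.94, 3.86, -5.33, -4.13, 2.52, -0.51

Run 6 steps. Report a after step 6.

step 1: x_pred=-0.1053  r=-1.8347  x^+=-1.6171  v^+=-2.0503  a^+=-1.5393
step 2: x_pred=-2.7786  r=6.6386  x^+=2.6916  v^+=1.2631  a^+=6.8165
step 3: x_pred=4.0832  r=-9.4132  x^+=-3.6733  v^+=-1.2109  a^+=-5.0316
step 4: x_pred=-4.8342  r=0.7042  x^+=-4.2539  v^+=-3.1963  a^+=-4.1453
step 5: x_pred=-6.2657  r=8.7857  x^+=0.9737  v^+=0.1769  a^+=6.9131
step 6: x_pred=1.8550  r=-2.3650  x^+=-0.0938  v^+=2.0515  a^+=3.9362

a_post = 3.9362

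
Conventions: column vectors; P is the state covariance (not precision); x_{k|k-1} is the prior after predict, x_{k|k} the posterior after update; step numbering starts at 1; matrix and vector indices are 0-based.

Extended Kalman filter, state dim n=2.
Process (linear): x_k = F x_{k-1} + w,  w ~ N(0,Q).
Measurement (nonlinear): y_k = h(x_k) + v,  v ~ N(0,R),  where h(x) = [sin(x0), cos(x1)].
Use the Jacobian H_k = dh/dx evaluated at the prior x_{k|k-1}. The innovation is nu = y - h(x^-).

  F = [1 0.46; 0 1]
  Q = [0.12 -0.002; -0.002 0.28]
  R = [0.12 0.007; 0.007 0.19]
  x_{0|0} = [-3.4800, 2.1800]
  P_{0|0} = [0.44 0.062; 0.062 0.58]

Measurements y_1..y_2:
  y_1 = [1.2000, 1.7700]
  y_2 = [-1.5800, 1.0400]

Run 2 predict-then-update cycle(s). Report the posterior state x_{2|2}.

step 1: x^-=[-2.4772, 2.1800]  P^-=[0.7398 0.3268; 0.3268 0.8600]  H_jac=[-0.7873 0.0000; 0.0000 -0.8201]  S=[0.5785 0.2180; 0.2180 0.7684]  K=[-0.9801 -0.0707; -0.1107 -0.8865]  nu=[1.8166, 2.3422]  x^+=[-4.4232, -0.0973]  P^+=[0.1500 0.0248; 0.0248 0.2063]
step 2: x^-=[-4.4680, -0.0973]  P^-=[0.3364 0.1177; 0.1177 0.4863]  H_jac=[-0.2419 0.0000; 0.0000 0.0972]  S=[0.1397 0.0042; 0.0042 0.1946]  K=[-0.5849 0.0715; -0.2113 0.2475]  nu=[-2.5503, 0.0447]  x^+=[-2.9732, 0.4526]  P^+=[0.2880 0.0976; 0.0976 0.4686]

x_post = [-2.9732, 0.4526]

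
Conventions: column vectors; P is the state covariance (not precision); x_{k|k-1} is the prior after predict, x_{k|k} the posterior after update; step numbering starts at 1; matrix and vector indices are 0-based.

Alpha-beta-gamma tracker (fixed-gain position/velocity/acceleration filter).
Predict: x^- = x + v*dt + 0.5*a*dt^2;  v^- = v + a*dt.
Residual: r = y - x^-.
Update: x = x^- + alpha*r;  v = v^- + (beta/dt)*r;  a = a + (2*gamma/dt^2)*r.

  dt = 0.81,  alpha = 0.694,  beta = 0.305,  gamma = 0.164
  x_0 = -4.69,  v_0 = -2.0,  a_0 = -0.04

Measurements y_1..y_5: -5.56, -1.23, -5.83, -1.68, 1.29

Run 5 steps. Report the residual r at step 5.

step 1: x_pred=-6.3231  r=0.7631  x^+=-5.7935  v^+=-1.7451  a^+=0.3415
step 2: x_pred=-7.0950  r=5.8650  x^+=-3.0247  v^+=0.7400  a^+=3.2735
step 3: x_pred=-1.3514  r=-4.4786  x^+=-4.4596  v^+=1.7052  a^+=1.0346
step 4: x_pred=-2.7390  r=1.0590  x^+=-2.0040  v^+=2.9419  a^+=1.5640
step 5: x_pred=0.8920  r=0.3980  x^+=1.1682  v^+=4.3586  a^+=1.7630

resid = 0.3980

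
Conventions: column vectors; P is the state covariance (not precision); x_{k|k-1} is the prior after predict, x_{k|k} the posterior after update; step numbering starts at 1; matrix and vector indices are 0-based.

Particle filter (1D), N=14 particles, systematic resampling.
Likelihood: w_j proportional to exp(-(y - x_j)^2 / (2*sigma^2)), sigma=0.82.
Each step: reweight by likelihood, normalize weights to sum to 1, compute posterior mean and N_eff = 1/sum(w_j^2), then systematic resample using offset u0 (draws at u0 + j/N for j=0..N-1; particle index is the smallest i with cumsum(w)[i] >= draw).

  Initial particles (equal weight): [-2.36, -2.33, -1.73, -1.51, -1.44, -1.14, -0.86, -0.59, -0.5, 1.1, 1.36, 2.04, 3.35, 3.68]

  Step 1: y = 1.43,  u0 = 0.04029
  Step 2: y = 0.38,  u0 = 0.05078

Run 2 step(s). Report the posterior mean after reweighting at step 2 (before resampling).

step 1: w=[0.0000, 0.0000, 0.0002, 0.0006, 0.0008, 0.0025, 0.0070, 0.0165, 0.0216, 0.3172, 0.3427, 0.2608, 0.0222, 0.0080]  mean=1.4190  Neff=3.4791  idx=[8, 9, 9, 9, 9, 10, 10, 10, 10, 10, 11, 11, 11, 11]
step 2: w=[0.0900, 0.1089, 0.1089, 0.1089, 0.1089, 0.0784, 0.0784, 0.0784, 0.0784, 0.0784, 0.0206, 0.0206, 0.0206, 0.0206]  mean=1.1354  Neff=11.3700  idx=[0, 1, 1, 2, 3, 3, 4, 5, 6, 7, 8, 8, 9, 12]

post_mean = 1.1354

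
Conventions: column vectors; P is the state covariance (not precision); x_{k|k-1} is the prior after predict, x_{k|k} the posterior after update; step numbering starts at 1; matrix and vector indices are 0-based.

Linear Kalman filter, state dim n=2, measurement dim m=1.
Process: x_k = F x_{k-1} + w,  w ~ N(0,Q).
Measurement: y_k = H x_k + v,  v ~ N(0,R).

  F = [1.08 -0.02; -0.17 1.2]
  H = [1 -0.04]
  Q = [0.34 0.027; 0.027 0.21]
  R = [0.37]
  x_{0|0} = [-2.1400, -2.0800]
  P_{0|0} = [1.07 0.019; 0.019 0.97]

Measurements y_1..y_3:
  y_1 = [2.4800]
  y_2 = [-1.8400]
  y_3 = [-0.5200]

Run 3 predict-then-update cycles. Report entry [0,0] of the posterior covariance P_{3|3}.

step 1: x^-=[-2.2696, -2.1322]  P^-=[1.5876 -0.1680; -0.1680 1.6300]  S=[1.9737]  K=[0.8078; -0.1182]  nu=[4.6643]  x^+=[1.4983, -2.6834]  P^+=[0.2997 0.0204; 0.0204 1.6024]
step 2: x^-=[1.6718, -3.4748]  P^-=[0.6893 -0.0400; -0.0400 2.5178]  S=[1.0666]  K=[0.6478; -0.1319]  nu=[-3.6508]  x^+=[-0.6932, -2.9931]  P^+=[0.2417 0.0512; 0.0512 2.4992]
step 3: x^-=[-0.6888, -3.4739]  P^-=[0.6208 -0.0109; -0.0109 3.7950]  S=[0.9977]  K=[0.6226; -0.1631]  nu=[0.0299]  x^+=[-0.6702, -3.4787]  P^+=[0.2340 0.0904; 0.0904 3.7685]

P_post[0,0] = 0.2340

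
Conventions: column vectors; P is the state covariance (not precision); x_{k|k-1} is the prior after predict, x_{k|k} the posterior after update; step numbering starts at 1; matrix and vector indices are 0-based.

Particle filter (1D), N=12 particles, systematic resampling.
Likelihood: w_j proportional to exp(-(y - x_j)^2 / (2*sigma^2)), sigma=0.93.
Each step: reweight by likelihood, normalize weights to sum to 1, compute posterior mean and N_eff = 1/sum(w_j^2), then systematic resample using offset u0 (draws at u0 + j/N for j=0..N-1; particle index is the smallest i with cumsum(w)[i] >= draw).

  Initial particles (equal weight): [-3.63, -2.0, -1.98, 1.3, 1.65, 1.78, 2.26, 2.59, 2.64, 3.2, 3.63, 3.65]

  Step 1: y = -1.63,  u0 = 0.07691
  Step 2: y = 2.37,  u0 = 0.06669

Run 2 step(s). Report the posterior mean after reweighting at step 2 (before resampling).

post_mean = -1.9895

step 1: w=[0.0504, 0.4702, 0.4741, 0.0036, 0.0010, 0.0006, 0.0001, 0.0000, 0.0000, 0.0000, 0.0000, 0.0000]  mean=-2.0544  Neff=2.2300  idx=[1, 1, 1, 1, 1, 1, 2, 2, 2, 2, 2, 2]
step 2: w=[0.0791, 0.0791, 0.0791, 0.0791, 0.0791, 0.0791, 0.0875, 0.0875, 0.0875, 0.0875, 0.0875, 0.0875]  mean=-1.9895  Neff=11.9696  idx=[0, 1, 2, 4, 5, 6, 7, 8, 8, 9, 10, 11]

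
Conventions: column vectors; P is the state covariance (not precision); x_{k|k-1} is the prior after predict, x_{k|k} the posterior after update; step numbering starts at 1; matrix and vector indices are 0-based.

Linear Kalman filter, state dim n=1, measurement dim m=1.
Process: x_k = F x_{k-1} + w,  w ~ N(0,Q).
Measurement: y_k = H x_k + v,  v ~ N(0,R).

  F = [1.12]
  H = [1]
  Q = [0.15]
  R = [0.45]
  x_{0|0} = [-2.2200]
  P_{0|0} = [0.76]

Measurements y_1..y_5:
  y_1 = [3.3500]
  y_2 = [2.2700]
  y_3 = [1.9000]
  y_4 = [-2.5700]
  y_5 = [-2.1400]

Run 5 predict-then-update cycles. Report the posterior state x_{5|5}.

step 1: x^-=[-2.4864]  P^-=[1.1033]  S=[1.5533]  K=[0.7103]  nu=[5.8364]  x^+=[1.6592]  P^+=[0.3196]
step 2: x^-=[1.8583]  P^-=[0.5510]  S=[1.0010]  K=[0.5504]  nu=[0.4117]  x^+=[2.0849]  P^+=[0.2477]
step 3: x^-=[2.3351]  P^-=[0.4607]  S=[0.9107]  K=[0.5059]  nu=[-0.4351]  x^+=[2.1150]  P^+=[0.2276]
step 4: x^-=[2.3688]  P^-=[0.4356]  S=[0.8856]  K=[0.4918]  nu=[-4.9388]  x^+=[-0.0603]  P^+=[0.2213]
step 5: x^-=[-0.0676]  P^-=[0.4276]  S=[0.8776]  K=[0.4873]  nu=[-2.0724]  x^+=[-1.0774]  P^+=[0.2193]

x_post = [-1.0774]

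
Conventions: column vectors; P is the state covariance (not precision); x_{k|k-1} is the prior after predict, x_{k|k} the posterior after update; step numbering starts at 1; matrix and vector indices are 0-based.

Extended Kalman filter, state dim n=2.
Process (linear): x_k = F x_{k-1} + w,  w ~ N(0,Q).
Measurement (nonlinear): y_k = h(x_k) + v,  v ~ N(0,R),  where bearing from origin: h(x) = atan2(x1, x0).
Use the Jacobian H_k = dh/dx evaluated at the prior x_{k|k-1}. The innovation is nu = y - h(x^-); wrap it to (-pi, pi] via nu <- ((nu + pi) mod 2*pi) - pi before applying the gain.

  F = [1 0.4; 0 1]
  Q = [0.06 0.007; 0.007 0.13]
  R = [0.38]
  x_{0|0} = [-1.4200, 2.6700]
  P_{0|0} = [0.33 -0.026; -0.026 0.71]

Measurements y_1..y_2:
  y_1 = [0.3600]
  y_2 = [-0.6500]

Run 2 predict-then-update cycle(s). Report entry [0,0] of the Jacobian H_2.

step 1: x^-=[-0.3520, 2.6700]  P^-=[0.4828 0.2650; 0.2650 0.8400]  H_jac=[-0.3681 -0.0485]  S=[0.4569]  K=[-0.4172; -0.3028]  nu=[-1.3419]  x^+=[0.2078, 3.0763]  P^+=[0.4033 0.2073; 0.2073 0.7981]
step 2: x^-=[1.4383, 3.0763]  P^-=[0.7568 0.5335; 0.5335 0.9281]  H_jac=[-0.2668 0.1247]  S=[0.4128]  K=[-0.3279; -0.0644]  nu=[-1.7834]  x^+=[2.0230, 3.1911]  P^+=[0.7124 0.5248; 0.5248 0.9264]

H_jac[0,0] = -0.2668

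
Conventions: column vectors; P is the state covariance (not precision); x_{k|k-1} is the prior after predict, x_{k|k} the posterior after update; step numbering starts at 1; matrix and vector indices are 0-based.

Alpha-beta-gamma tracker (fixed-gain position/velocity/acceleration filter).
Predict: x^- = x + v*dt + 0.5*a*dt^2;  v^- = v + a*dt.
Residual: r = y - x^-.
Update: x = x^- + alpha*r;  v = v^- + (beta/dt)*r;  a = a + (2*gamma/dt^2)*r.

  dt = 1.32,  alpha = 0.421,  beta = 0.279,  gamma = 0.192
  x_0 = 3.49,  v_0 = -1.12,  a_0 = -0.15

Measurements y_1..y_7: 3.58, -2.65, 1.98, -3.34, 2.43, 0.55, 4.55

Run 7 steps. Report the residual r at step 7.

step 1: x_pred=1.8809  r=1.6991  x^+=2.5962  v^+=-0.9589  a^+=0.2245
step 2: x_pred=1.5261  r=-4.1761  x^+=-0.2321  v^+=-1.5453  a^+=-0.6959
step 3: x_pred=-2.8781  r=4.8581  x^+=-0.8328  v^+=-1.4370  a^+=0.3748
step 4: x_pred=-2.4032  r=-0.9368  x^+=-2.7976  v^+=-1.1403  a^+=0.1683
step 5: x_pred=-4.1562  r=6.5862  x^+=-1.3834  v^+=0.4739  a^+=1.6198
step 6: x_pred=0.6533  r=-0.1033  x^+=0.6098  v^+=2.5902  a^+=1.5970
step 7: x_pred=5.4202  r=-0.8702  x^+=5.0539  v^+=4.5144  a^+=1.4053

resid = -0.8702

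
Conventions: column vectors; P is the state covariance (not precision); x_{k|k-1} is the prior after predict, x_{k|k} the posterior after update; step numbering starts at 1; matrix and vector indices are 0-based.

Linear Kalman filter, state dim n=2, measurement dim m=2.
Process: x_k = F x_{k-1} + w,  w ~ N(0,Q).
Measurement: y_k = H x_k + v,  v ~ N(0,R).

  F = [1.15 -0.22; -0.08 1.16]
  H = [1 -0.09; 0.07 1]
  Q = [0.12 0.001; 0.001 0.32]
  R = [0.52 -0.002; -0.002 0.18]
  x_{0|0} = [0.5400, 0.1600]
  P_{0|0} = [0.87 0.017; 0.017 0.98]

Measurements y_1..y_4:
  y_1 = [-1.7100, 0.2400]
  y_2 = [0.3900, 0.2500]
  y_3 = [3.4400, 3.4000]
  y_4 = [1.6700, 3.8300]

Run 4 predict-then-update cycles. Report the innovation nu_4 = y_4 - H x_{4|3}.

innov = [0.7492, 1.1104]

step 1: x^-=[0.5858, 0.1424]  P^-=[1.3094 -0.3062; -0.3062 1.6411]  S=[1.8978 -0.3623; -0.3623 1.7847]  K=[0.7090 0.0237; -0.0686 0.8936]  nu=[-2.2830, 0.0566]  x^+=[-1.0315, 0.3495]  P^+=[0.3666 -0.0228; -0.0228 0.1626]
step 2: x^-=[-1.2631, 0.4879]  P^-=[0.6242 -0.1050; -0.1050 0.5454]  S=[1.1675 -0.1118; -0.1118 0.7137]  K=[0.5426 -0.0010; -0.0608 0.7443]  nu=[1.6970, -0.1495]  x^+=[-0.3421, 0.2735]  P^+=[0.2803 -0.0209; -0.0209 0.1356]
step 3: x^-=[-0.4536, 0.3447]  P^-=[0.5078 -0.0876; -0.0876 0.5081]  S=[1.0477 -0.0992; -0.0992 0.6783]  K=[0.4918 -0.0048; -0.0580 0.7315]  nu=[3.9246, 3.0871]  x^+=[1.4616, 2.3754]  P^+=[0.2540 -0.0196; -0.0196 0.1332]
step 4: x^-=[1.1582, 2.6385]  P^-=[0.4722 -0.0829; -0.0829 0.5045]  S=[1.0112 -0.0967; -0.0967 0.6752]  K=[0.4738 -0.0059; -0.0570 0.7304]  nu=[0.7492, 1.1104]  x^+=[1.5066, 3.4069]  P^+=[0.2447 -0.0191; -0.0191 0.1329]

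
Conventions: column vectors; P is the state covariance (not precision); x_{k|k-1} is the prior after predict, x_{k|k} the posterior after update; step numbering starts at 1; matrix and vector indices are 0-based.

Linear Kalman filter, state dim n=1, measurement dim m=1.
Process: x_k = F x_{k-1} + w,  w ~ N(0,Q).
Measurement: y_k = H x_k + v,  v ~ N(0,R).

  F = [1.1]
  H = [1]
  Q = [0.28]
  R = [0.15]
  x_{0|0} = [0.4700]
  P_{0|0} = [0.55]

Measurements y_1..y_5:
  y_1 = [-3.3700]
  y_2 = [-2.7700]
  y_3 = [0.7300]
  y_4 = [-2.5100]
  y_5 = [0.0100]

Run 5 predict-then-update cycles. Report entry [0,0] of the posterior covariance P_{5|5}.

step 1: x^-=[0.5170]  P^-=[0.9455]  S=[1.0955]  K=[0.8631]  nu=[-3.8870]  x^+=[-2.8378]  P^+=[0.1295]
step 2: x^-=[-3.1216]  P^-=[0.4366]  S=[0.5866]  K=[0.7443]  nu=[0.3516]  x^+=[-2.8599]  P^+=[0.1116]
step 3: x^-=[-3.1459]  P^-=[0.4151]  S=[0.5651]  K=[0.7346]  nu=[3.8759]  x^+=[-0.2988]  P^+=[0.1102]
step 4: x^-=[-0.3287]  P^-=[0.4133]  S=[0.5633]  K=[0.7337]  nu=[-2.1813]  x^+=[-1.9292]  P^+=[0.1101]
step 5: x^-=[-2.1221]  P^-=[0.4132]  S=[0.5632]  K=[0.7337]  nu=[2.1321]  x^+=[-0.5579]  P^+=[0.1100]

P_post[0,0] = 0.1100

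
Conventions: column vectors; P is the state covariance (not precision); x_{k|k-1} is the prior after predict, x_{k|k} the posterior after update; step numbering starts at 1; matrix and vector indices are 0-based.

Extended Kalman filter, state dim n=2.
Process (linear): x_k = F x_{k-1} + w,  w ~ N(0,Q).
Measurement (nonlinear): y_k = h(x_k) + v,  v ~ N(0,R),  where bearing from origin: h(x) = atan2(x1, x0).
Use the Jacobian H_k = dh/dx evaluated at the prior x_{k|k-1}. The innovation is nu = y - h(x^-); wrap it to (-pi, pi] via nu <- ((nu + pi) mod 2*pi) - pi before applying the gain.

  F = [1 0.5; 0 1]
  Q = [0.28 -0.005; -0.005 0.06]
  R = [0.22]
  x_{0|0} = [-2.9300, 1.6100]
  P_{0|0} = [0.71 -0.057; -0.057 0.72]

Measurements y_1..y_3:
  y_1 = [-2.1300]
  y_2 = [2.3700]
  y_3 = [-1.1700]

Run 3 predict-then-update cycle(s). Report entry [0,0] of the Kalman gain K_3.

K[0,0] = -1.0014

step 1: x^-=[-2.1250, 1.6100]  P^-=[1.1130 0.2980; 0.2980 0.7800]  H_jac=[-0.2265 -0.2990]  S=[0.3872]  K=[-0.8812; -0.7766]  nu=[1.6600]  x^+=[-3.5878, 0.3208]  P^+=[0.8123 0.0330; 0.0330 0.5465]
step 2: x^-=[-3.4274, 0.3208]  P^-=[1.2620 0.3012; 0.3012 0.6065]  H_jac=[-0.0271 -0.2892]  S=[0.2764]  K=[-0.4389; -0.6642]  nu=[-0.6783]  x^+=[-3.1297, 0.7713]  P^+=[1.2087 0.2207; 0.2207 0.4845]
step 3: x^-=[-2.7441, 0.7713]  P^-=[1.8305 0.4580; 0.4580 0.5445]  H_jac=[-0.0949 -0.3377]  S=[0.3280]  K=[-1.0014; -0.6933]  nu=[2.2456]  x^+=[-4.9929, -0.7856]  P^+=[1.5016 0.2302; 0.2302 0.3869]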